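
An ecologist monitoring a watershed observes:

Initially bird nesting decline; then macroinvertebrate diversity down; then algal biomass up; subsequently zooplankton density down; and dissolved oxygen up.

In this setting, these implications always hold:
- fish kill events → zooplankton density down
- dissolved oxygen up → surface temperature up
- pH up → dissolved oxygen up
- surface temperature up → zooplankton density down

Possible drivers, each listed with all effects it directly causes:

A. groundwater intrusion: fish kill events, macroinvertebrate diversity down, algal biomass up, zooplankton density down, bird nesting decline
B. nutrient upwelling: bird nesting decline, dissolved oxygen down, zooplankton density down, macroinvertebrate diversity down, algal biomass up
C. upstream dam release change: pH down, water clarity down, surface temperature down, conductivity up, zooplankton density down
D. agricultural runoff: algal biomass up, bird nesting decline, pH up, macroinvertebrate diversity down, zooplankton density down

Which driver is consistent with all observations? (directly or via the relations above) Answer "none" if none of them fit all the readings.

D

For each candidate, compare predicted effects to what was observed:
(A) groundwater intrusion — bird nesting decline +; macroinvertebrate diversity down +; algal biomass up +; zooplankton density down +; dissolved oxygen up -
(B) nutrient upwelling — bird nesting decline +; macroinvertebrate diversity down +; algal biomass up +; zooplankton density down +; dissolved oxygen up -
(C) upstream dam release change — does not account for bird nesting decline, macroinvertebrate diversity down, algal biomass up, dissolved oxygen up
(D) agricultural runoff — bird nesting decline +; macroinvertebrate diversity down +; algal biomass up +; zooplankton density down +; dissolved oxygen up + (via pH up → dissolved oxygen up)
(D) is the only candidate with no mismatches.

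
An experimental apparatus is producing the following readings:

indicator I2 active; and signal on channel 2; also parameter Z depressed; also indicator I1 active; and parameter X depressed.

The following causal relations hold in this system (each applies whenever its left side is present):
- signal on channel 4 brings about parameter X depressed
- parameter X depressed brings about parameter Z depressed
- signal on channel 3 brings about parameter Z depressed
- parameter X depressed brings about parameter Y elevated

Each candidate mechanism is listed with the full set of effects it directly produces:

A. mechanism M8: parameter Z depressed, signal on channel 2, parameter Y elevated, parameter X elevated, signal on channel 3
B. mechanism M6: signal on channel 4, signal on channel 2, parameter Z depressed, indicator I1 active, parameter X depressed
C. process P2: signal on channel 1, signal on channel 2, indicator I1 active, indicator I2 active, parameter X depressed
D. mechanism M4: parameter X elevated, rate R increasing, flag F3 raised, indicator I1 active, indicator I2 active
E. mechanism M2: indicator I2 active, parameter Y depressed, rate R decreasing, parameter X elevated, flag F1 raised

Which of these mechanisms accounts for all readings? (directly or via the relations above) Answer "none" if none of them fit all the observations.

C

For each candidate, compare predicted effects to what was observed:
(A) mechanism M8 — indicator I2 active miss; signal on channel 2 match; parameter Z depressed match; indicator I1 active miss; parameter X depressed miss
(B) mechanism M6 — indicator I2 active miss; signal on channel 2 match; parameter Z depressed match; indicator I1 active match; parameter X depressed match
(C) process P2 — accounts for every observation (parameter Z depressed through parameter X depressed → parameter Z depressed)
(D) mechanism M4 — indicator I2 active match; signal on channel 2 miss; parameter Z depressed miss; indicator I1 active match; parameter X depressed miss
(E) mechanism M2 — fails on signal on channel 2, parameter Z depressed, indicator I1 active, parameter X depressed (predicts parameter X elevated, not parameter X depressed)
Only (C) is consistent with every observation.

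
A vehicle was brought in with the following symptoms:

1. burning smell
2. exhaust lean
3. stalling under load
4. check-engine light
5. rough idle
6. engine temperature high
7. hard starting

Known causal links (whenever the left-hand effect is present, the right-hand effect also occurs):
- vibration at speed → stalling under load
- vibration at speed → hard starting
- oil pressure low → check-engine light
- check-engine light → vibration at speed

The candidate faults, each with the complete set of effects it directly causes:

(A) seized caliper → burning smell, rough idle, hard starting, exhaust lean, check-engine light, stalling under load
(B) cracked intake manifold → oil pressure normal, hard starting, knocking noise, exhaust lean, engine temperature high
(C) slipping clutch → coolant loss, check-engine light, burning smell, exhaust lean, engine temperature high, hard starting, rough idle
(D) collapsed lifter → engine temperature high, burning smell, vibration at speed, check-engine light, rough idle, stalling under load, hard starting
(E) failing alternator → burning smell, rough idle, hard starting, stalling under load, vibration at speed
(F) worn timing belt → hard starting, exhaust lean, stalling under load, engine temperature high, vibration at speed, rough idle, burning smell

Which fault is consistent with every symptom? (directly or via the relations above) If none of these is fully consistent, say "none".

C

Testing each hypothesis:
(A) seized caliper — burning smell ✓; exhaust lean ✓; stalling under load ✓; check-engine light ✓; rough idle ✓; engine temperature high ✗; hard starting ✓
(B) cracked intake manifold — does not account for burning smell, stalling under load, check-engine light, rough idle
(C) slipping clutch — burning smell ✓; exhaust lean ✓; stalling under load ✓ (via check-engine light → vibration at speed → stalling under load); check-engine light ✓; rough idle ✓; engine temperature high ✓; hard starting ✓
(D) collapsed lifter — does not account for exhaust lean
(E) failing alternator — does not account for exhaust lean, check-engine light, engine temperature high
(F) worn timing belt — does not account for check-engine light
(C) is the only candidate with no mismatches.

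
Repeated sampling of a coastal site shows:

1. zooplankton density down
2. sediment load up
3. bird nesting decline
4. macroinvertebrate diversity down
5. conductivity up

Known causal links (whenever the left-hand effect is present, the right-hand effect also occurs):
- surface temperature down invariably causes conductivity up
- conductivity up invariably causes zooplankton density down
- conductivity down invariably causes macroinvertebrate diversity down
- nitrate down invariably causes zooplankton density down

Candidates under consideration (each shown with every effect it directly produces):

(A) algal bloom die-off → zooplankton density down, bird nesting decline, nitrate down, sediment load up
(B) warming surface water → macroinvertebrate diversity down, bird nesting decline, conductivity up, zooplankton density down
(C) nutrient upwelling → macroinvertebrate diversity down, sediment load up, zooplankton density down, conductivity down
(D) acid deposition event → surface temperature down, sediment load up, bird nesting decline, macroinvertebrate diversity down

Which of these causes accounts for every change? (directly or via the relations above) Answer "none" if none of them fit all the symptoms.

D

Testing each hypothesis:
(A) algal bloom die-off — does not account for macroinvertebrate diversity down, conductivity up
(B) warming surface water — zooplankton density down ✓; sediment load up ✗; bird nesting decline ✓; macroinvertebrate diversity down ✓; conductivity up ✓
(C) nutrient upwelling — zooplankton density down ✓; sediment load up ✓; bird nesting decline ✗; macroinvertebrate diversity down ✓; conductivity up ✗
(D) acid deposition event — zooplankton density down ✓ (through surface temperature down → conductivity up → zooplankton density down); sediment load up ✓; bird nesting decline ✓; macroinvertebrate diversity down ✓; conductivity up ✓ (through surface temperature down → conductivity up)
Only (D) is consistent with every observation.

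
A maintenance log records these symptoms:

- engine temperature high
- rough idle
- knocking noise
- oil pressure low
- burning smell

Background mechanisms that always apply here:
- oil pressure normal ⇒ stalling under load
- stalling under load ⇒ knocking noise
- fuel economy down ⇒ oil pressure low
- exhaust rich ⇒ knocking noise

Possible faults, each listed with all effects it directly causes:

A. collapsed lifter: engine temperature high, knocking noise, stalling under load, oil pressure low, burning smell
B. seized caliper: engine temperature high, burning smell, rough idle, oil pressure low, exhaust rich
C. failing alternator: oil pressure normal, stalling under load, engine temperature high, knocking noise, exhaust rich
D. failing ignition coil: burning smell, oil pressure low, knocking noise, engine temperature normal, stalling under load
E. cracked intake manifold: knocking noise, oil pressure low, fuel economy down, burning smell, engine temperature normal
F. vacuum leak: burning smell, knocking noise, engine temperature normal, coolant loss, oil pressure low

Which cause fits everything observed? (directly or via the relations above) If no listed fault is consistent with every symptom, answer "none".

For each candidate, compare predicted effects to what was observed:
(A) collapsed lifter — does not account for rough idle
(B) seized caliper — engine temperature high +; rough idle +; knocking noise + (via exhaust rich → knocking noise); oil pressure low +; burning smell +
(C) failing alternator — engine temperature high +; rough idle -; knocking noise +; oil pressure low -; burning smell -
(D) failing ignition coil — fails on engine temperature high, rough idle (predicts engine temperature normal, not engine temperature high)
(E) cracked intake manifold — fails on engine temperature high, rough idle (predicts engine temperature normal, not engine temperature high)
(F) vacuum leak — fails on engine temperature high, rough idle (predicts engine temperature normal, not engine temperature high)
Only (B) is consistent with every observation.

B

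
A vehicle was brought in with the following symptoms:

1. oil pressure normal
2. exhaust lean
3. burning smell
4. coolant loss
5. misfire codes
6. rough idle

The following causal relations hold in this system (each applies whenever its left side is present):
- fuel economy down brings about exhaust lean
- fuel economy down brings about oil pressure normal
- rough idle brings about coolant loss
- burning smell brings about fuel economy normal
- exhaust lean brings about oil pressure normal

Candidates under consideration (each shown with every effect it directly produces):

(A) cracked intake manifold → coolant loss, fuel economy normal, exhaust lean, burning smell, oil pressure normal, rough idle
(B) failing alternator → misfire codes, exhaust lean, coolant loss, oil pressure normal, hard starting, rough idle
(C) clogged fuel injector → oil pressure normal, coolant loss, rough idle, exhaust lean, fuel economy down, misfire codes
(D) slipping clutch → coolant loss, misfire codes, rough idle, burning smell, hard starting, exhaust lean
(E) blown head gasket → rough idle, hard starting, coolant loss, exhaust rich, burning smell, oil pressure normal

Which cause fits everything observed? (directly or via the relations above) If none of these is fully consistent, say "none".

Checking each candidate against the observations:
(A) cracked intake manifold — oil pressure normal match; exhaust lean match; burning smell match; coolant loss match; misfire codes miss; rough idle match
(B) failing alternator — oil pressure normal match; exhaust lean match; burning smell miss; coolant loss match; misfire codes match; rough idle match
(C) clogged fuel injector — oil pressure normal match; exhaust lean match; burning smell miss; coolant loss match; misfire codes match; rough idle match
(D) slipping clutch — accounts for every observation (oil pressure normal by exhaust lean → oil pressure normal)
(E) blown head gasket — fails on exhaust lean, misfire codes (predicts exhaust rich, not exhaust lean)
(D) alone accounts for all the evidence.

D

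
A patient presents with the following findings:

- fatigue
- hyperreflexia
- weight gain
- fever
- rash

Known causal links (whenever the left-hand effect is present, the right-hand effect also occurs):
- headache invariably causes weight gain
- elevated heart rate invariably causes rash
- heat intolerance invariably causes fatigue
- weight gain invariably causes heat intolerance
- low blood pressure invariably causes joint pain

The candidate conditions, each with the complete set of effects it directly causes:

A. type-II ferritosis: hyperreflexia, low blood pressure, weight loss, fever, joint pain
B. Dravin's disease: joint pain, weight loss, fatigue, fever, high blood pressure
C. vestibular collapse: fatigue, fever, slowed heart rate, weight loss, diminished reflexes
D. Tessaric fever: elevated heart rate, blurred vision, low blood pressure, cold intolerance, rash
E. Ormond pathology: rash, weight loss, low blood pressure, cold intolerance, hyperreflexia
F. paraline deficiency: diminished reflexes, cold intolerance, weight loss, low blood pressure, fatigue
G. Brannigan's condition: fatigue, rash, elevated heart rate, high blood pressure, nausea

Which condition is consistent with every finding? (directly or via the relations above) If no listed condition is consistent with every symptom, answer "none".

none

Checking each candidate against the observations:
(A) type-II ferritosis — fatigue -; hyperreflexia +; weight gain -; fever +; rash -
(B) Dravin's disease — fatigue +; hyperreflexia -; weight gain -; fever +; rash -
(C) vestibular collapse — fails on hyperreflexia, weight gain, rash (predicts diminished reflexes, not hyperreflexia; predicts weight loss, not weight gain)
(D) Tessaric fever — fatigue -; hyperreflexia -; weight gain -; fever -; rash +
(E) Ormond pathology — fails on fatigue, weight gain, fever (predicts weight loss, not weight gain)
(F) paraline deficiency — fails on hyperreflexia, weight gain, fever, rash (predicts diminished reflexes, not hyperreflexia; predicts weight loss, not weight gain)
(G) Brannigan's condition — does not account for hyperreflexia, weight gain, fever
None of the listed candidates fits everything.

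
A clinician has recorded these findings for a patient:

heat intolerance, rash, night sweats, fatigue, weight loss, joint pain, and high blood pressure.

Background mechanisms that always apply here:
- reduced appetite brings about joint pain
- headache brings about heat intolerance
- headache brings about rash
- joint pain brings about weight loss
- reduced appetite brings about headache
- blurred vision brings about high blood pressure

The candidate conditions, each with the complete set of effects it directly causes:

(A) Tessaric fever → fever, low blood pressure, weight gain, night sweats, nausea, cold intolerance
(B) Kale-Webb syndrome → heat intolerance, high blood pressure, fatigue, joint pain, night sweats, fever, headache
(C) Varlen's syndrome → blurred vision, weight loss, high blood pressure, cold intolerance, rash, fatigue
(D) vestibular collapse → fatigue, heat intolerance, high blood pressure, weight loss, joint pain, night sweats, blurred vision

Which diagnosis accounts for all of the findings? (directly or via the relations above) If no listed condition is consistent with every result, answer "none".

B

For each candidate, compare predicted effects to what was observed:
(A) Tessaric fever — fails on heat intolerance, rash, fatigue, weight loss, joint pain, high blood pressure (predicts cold intolerance, not heat intolerance; predicts weight gain, not weight loss; predicts low blood pressure, not high blood pressure)
(B) Kale-Webb syndrome — accounts for every observation (rash through headache → rash)
(C) Varlen's syndrome — heat intolerance -; rash +; night sweats -; fatigue +; weight loss +; joint pain -; high blood pressure +
(D) vestibular collapse — heat intolerance +; rash -; night sweats +; fatigue +; weight loss +; joint pain +; high blood pressure +
Only (B) is consistent with every observation.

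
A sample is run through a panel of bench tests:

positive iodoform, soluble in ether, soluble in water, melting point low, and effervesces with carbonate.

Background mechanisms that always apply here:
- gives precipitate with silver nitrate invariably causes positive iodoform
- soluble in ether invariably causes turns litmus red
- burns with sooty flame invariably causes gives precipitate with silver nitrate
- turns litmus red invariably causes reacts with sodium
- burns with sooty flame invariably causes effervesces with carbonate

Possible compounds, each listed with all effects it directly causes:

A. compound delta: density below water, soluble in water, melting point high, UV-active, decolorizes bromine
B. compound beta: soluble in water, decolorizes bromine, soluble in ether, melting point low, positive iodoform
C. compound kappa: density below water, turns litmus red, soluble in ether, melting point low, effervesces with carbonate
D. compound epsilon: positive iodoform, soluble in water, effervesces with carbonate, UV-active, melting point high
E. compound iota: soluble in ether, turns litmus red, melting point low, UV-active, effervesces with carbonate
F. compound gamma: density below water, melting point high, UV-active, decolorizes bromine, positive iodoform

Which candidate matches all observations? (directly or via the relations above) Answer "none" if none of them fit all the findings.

For each candidate, compare predicted effects to what was observed:
(A) compound delta — positive iodoform NO; soluble in ether NO; soluble in water yes; melting point low NO; effervesces with carbonate NO
(B) compound beta — positive iodoform yes; soluble in ether yes; soluble in water yes; melting point low yes; effervesces with carbonate NO
(C) compound kappa — does not account for positive iodoform, soluble in water
(D) compound epsilon — positive iodoform yes; soluble in ether NO; soluble in water yes; melting point low NO; effervesces with carbonate yes
(E) compound iota — positive iodoform NO; soluble in ether yes; soluble in water NO; melting point low yes; effervesces with carbonate yes
(F) compound gamma — positive iodoform yes; soluble in ether NO; soluble in water NO; melting point low NO; effervesces with carbonate NO
None of the listed candidates fits everything.

none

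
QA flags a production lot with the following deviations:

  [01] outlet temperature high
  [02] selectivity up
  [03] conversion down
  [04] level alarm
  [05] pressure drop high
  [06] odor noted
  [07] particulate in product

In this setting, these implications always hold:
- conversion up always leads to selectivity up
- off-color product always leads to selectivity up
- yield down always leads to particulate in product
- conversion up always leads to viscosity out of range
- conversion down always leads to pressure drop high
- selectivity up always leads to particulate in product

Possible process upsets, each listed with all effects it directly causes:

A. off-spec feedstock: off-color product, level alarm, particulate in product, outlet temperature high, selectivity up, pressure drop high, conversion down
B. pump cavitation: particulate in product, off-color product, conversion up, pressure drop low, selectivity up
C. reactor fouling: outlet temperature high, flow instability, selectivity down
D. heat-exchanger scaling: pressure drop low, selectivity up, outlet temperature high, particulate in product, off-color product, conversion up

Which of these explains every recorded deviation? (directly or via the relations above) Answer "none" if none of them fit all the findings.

Checking each candidate against the observations:
(A) off-spec feedstock — does not account for odor noted
(B) pump cavitation — fails on outlet temperature high, conversion down, level alarm, pressure drop high, odor noted (predicts conversion up, not conversion down; predicts pressure drop low, not pressure drop high)
(C) reactor fouling — fails on selectivity up, conversion down, level alarm, pressure drop high, odor noted, particulate in product (predicts selectivity down, not selectivity up)
(D) heat-exchanger scaling — outlet temperature high +; selectivity up +; conversion down -; level alarm -; pressure drop high -; odor noted -; particulate in product +
Every candidate fails on at least one observation.

none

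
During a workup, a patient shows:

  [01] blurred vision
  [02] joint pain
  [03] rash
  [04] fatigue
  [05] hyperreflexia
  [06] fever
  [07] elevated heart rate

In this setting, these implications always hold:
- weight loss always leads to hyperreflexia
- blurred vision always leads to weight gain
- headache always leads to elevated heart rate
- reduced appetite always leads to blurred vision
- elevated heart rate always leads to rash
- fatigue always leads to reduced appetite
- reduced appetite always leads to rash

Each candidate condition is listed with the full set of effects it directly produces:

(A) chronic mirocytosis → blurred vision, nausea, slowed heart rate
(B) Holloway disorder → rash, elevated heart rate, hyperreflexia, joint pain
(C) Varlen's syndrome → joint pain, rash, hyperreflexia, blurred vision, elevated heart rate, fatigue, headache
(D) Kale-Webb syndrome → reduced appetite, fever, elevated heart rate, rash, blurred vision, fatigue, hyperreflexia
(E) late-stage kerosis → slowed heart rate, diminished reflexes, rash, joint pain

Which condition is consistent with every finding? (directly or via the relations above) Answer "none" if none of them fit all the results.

none

Per-candidate check:
(A) chronic mirocytosis — fails on joint pain, rash, fatigue, hyperreflexia, fever, elevated heart rate (predicts slowed heart rate, not elevated heart rate)
(B) Holloway disorder — blurred vision ✗; joint pain ✓; rash ✓; fatigue ✗; hyperreflexia ✓; fever ✗; elevated heart rate ✓
(C) Varlen's syndrome — blurred vision ✓; joint pain ✓; rash ✓; fatigue ✓; hyperreflexia ✓; fever ✗; elevated heart rate ✓
(D) Kale-Webb syndrome — blurred vision ✓; joint pain ✗; rash ✓; fatigue ✓; hyperreflexia ✓; fever ✓; elevated heart rate ✓
(E) late-stage kerosis — fails on blurred vision, fatigue, hyperreflexia, fever, elevated heart rate (predicts diminished reflexes, not hyperreflexia; predicts slowed heart rate, not elevated heart rate)
Every candidate fails on at least one observation.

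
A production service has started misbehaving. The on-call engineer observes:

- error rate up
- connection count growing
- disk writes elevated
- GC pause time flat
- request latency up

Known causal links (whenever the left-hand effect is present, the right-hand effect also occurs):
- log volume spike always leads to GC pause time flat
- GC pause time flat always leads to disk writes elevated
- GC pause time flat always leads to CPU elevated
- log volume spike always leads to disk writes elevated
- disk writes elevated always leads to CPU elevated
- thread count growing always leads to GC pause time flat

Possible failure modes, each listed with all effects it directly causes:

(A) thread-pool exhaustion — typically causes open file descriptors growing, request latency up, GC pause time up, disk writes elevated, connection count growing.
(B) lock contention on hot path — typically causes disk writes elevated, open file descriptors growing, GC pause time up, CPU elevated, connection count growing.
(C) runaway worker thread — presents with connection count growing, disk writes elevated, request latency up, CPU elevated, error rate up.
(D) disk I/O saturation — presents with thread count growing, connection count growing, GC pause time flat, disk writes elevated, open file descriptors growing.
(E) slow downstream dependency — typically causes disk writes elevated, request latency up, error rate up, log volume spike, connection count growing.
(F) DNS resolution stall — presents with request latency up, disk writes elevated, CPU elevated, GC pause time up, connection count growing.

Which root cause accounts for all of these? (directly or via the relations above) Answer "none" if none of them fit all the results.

E

For each candidate, compare predicted effects to what was observed:
(A) thread-pool exhaustion — fails on error rate up, GC pause time flat (predicts GC pause time up, not GC pause time flat)
(B) lock contention on hot path — error rate up NO; connection count growing yes; disk writes elevated yes; GC pause time flat NO; request latency up NO
(C) runaway worker thread — error rate up yes; connection count growing yes; disk writes elevated yes; GC pause time flat NO; request latency up yes
(D) disk I/O saturation — does not account for error rate up, request latency up
(E) slow downstream dependency — accounts for every observation (GC pause time flat via log volume spike → GC pause time flat)
(F) DNS resolution stall — error rate up NO; connection count growing yes; disk writes elevated yes; GC pause time flat NO; request latency up yes
(E) is the only candidate with no mismatches.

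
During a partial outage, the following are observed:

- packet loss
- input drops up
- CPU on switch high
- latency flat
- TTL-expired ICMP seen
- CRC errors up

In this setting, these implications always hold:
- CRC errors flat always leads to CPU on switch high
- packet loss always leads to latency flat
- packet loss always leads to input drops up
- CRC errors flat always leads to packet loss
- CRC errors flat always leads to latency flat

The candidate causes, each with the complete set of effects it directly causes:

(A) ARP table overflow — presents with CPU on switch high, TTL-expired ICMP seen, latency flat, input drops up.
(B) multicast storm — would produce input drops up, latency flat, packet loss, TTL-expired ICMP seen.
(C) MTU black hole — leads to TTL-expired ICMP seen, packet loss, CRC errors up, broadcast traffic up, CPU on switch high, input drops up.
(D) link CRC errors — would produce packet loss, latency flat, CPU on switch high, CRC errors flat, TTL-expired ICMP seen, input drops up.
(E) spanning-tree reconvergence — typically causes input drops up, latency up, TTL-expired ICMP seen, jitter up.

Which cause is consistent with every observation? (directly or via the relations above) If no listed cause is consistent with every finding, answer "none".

C

For each candidate, compare predicted effects to what was observed:
(A) ARP table overflow — does not account for packet loss, CRC errors up
(B) multicast storm — does not account for CPU on switch high, CRC errors up
(C) MTU black hole — accounts for every observation (latency flat by packet loss → latency flat)
(D) link CRC errors — packet loss yes; input drops up yes; CPU on switch high yes; latency flat yes; TTL-expired ICMP seen yes; CRC errors up NO
(E) spanning-tree reconvergence — packet loss NO; input drops up yes; CPU on switch high NO; latency flat NO; TTL-expired ICMP seen yes; CRC errors up NO
(C) alone accounts for all the evidence.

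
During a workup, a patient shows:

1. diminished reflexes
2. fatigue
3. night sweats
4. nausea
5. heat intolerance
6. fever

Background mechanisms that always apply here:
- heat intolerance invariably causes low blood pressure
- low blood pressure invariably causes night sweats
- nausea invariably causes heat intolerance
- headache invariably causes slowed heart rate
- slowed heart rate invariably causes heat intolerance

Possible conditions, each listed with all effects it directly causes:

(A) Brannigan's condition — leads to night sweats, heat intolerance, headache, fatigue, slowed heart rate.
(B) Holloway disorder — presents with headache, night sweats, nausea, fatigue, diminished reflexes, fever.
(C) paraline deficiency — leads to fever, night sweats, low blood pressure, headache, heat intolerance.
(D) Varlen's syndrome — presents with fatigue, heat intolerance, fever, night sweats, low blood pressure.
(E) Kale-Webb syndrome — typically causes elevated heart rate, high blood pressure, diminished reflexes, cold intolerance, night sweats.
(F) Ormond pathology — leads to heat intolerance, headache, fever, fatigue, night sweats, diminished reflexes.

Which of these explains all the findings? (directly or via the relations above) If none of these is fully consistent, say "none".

Checking each candidate against the observations:
(A) Brannigan's condition — diminished reflexes -; fatigue +; night sweats +; nausea -; heat intolerance +; fever -
(B) Holloway disorder — diminished reflexes +; fatigue +; night sweats +; nausea +; heat intolerance + (by nausea → heat intolerance); fever +
(C) paraline deficiency — does not account for diminished reflexes, fatigue, nausea
(D) Varlen's syndrome — diminished reflexes -; fatigue +; night sweats +; nausea -; heat intolerance +; fever +
(E) Kale-Webb syndrome — fails on fatigue, nausea, heat intolerance, fever (predicts cold intolerance, not heat intolerance)
(F) Ormond pathology — diminished reflexes +; fatigue +; night sweats +; nausea -; heat intolerance +; fever +
Only (B) is consistent with every observation.

B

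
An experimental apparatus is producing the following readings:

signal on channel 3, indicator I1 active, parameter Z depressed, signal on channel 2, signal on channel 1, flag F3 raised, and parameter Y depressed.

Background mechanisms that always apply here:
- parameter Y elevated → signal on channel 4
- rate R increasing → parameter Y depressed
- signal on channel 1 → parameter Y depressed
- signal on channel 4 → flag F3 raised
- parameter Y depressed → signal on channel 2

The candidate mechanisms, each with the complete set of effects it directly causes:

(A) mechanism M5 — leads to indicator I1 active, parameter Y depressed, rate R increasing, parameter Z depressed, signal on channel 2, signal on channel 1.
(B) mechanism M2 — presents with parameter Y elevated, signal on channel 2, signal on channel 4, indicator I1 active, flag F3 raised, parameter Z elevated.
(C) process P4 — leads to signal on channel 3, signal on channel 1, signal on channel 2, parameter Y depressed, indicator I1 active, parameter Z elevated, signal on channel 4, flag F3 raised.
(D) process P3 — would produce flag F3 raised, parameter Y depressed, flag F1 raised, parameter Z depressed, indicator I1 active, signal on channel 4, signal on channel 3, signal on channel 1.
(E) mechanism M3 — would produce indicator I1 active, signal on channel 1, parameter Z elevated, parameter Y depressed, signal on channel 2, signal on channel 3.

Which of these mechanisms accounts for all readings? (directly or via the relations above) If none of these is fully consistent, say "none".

D

Per-candidate check:
(A) mechanism M5 — signal on channel 3 ✗; indicator I1 active ✓; parameter Z depressed ✓; signal on channel 2 ✓; signal on channel 1 ✓; flag F3 raised ✗; parameter Y depressed ✓
(B) mechanism M2 — signal on channel 3 ✗; indicator I1 active ✓; parameter Z depressed ✗; signal on channel 2 ✓; signal on channel 1 ✗; flag F3 raised ✓; parameter Y depressed ✗
(C) process P4 — signal on channel 3 ✓; indicator I1 active ✓; parameter Z depressed ✗; signal on channel 2 ✓; signal on channel 1 ✓; flag F3 raised ✓; parameter Y depressed ✓
(D) process P3 — signal on channel 3 ✓; indicator I1 active ✓; parameter Z depressed ✓; signal on channel 2 ✓ (through parameter Y depressed → signal on channel 2); signal on channel 1 ✓; flag F3 raised ✓; parameter Y depressed ✓
(E) mechanism M3 — fails on parameter Z depressed, flag F3 raised (predicts parameter Z elevated, not parameter Z depressed)
Only (D) is consistent with every observation.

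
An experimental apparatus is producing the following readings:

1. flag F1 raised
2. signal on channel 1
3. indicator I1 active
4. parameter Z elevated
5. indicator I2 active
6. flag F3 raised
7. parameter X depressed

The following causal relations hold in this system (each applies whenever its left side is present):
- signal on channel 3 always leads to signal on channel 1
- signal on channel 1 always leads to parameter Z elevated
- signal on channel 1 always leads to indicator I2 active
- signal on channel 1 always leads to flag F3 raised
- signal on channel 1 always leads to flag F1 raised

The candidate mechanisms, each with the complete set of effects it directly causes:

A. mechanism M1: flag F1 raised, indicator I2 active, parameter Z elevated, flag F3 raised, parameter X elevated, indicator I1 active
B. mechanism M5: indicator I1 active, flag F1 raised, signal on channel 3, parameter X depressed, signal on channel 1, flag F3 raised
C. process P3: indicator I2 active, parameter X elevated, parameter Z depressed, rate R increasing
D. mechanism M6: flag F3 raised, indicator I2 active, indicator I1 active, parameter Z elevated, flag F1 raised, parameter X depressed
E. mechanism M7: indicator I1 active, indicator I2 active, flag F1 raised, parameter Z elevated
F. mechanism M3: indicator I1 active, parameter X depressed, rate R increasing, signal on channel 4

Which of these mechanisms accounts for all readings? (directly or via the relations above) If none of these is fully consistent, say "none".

For each candidate, compare predicted effects to what was observed:
(A) mechanism M1 — flag F1 raised yes; signal on channel 1 NO; indicator I1 active yes; parameter Z elevated yes; indicator I2 active yes; flag F3 raised yes; parameter X depressed NO
(B) mechanism M5 — flag F1 raised yes; signal on channel 1 yes; indicator I1 active yes; parameter Z elevated yes (by signal on channel 1 → parameter Z elevated); indicator I2 active yes (by signal on channel 1 → indicator I2 active); flag F3 raised yes; parameter X depressed yes
(C) process P3 — fails on flag F1 raised, signal on channel 1, indicator I1 active, parameter Z elevated, flag F3 raised, parameter X depressed (predicts parameter Z depressed, not parameter Z elevated; predicts parameter X elevated, not parameter X depressed)
(D) mechanism M6 — flag F1 raised yes; signal on channel 1 NO; indicator I1 active yes; parameter Z elevated yes; indicator I2 active yes; flag F3 raised yes; parameter X depressed yes
(E) mechanism M7 — flag F1 raised yes; signal on channel 1 NO; indicator I1 active yes; parameter Z elevated yes; indicator I2 active yes; flag F3 raised NO; parameter X depressed NO
(F) mechanism M3 — flag F1 raised NO; signal on channel 1 NO; indicator I1 active yes; parameter Z elevated NO; indicator I2 active NO; flag F3 raised NO; parameter X depressed yes
(B) alone accounts for all the evidence.

B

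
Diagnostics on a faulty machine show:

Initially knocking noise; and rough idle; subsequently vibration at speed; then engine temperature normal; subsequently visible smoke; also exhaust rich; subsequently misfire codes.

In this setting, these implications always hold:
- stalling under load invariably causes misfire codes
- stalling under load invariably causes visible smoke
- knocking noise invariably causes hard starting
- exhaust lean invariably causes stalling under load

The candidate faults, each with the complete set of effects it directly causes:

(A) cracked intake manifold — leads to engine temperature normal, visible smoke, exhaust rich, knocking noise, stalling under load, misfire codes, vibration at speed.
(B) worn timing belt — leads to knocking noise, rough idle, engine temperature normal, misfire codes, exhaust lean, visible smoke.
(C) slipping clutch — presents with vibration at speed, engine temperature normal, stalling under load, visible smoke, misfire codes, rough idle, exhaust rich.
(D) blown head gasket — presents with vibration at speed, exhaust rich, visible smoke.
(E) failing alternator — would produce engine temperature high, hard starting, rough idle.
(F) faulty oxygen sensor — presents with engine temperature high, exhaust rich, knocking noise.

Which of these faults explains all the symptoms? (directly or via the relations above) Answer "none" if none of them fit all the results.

none

Per-candidate check:
(A) cracked intake manifold — does not account for rough idle
(B) worn timing belt — knocking noise +; rough idle +; vibration at speed -; engine temperature normal +; visible smoke +; exhaust rich -; misfire codes +
(C) slipping clutch — does not account for knocking noise
(D) blown head gasket — does not account for knocking noise, rough idle, engine temperature normal, misfire codes
(E) failing alternator — knocking noise -; rough idle +; vibration at speed -; engine temperature normal -; visible smoke -; exhaust rich -; misfire codes -
(F) faulty oxygen sensor — knocking noise +; rough idle -; vibration at speed -; engine temperature normal -; visible smoke -; exhaust rich +; misfire codes -
Every candidate fails on at least one observation.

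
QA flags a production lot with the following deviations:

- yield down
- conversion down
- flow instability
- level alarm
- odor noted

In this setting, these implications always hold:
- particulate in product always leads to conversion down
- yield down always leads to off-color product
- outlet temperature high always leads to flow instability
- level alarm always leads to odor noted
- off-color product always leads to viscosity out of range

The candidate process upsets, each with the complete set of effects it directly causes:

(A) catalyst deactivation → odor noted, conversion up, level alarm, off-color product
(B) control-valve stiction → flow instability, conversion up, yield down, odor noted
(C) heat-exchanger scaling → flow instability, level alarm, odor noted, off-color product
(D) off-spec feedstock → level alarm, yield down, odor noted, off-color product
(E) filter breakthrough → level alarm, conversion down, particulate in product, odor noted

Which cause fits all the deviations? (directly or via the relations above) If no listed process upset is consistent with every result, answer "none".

For each candidate, compare predicted effects to what was observed:
(A) catalyst deactivation — fails on yield down, conversion down, flow instability (predicts conversion up, not conversion down)
(B) control-valve stiction — fails on conversion down, level alarm (predicts conversion up, not conversion down)
(C) heat-exchanger scaling — yield down miss; conversion down miss; flow instability match; level alarm match; odor noted match
(D) off-spec feedstock — yield down match; conversion down miss; flow instability miss; level alarm match; odor noted match
(E) filter breakthrough — does not account for yield down, flow instability
Every candidate fails on at least one observation.

none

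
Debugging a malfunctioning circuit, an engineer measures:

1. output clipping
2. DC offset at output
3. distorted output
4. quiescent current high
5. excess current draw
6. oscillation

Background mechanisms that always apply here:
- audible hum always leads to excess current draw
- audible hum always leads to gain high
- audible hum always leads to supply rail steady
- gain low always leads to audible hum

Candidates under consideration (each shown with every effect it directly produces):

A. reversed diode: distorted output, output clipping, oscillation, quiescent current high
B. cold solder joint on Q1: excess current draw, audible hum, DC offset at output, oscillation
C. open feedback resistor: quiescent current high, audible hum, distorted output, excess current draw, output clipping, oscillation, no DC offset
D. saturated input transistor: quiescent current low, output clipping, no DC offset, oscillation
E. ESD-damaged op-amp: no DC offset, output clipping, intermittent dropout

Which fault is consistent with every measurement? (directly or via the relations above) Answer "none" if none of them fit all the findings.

none

Per-candidate check:
(A) reversed diode — does not account for DC offset at output, excess current draw
(B) cold solder joint on Q1 — output clipping -; DC offset at output +; distorted output -; quiescent current high -; excess current draw +; oscillation +
(C) open feedback resistor — output clipping +; DC offset at output -; distorted output +; quiescent current high +; excess current draw +; oscillation +
(D) saturated input transistor — output clipping +; DC offset at output -; distorted output -; quiescent current high -; excess current draw -; oscillation +
(E) ESD-damaged op-amp — output clipping +; DC offset at output -; distorted output -; quiescent current high -; excess current draw -; oscillation -
None of the listed candidates fits everything.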